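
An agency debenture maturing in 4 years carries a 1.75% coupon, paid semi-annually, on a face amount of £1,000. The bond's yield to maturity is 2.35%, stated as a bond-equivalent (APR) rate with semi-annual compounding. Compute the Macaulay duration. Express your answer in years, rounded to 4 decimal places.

3.8789 years

Periodic yield y = 0.01175. Discount each cash flow and weight by its period:
  t   CF        PV=CF/(1+0.01175)^t    t·PV
  1         8.75         8.6484         8.6484
  2         8.75         8.5479        17.0959
  3         8.75         8.4487        25.3460
  4         8.75         8.3506        33.4022
  5         8.75         8.2536        41.2679
  6         8.75         8.1577        48.9463
  7         8.75         8.0630        56.4409
  8     1,008.75       918.7510     7,350.0083
  Σ                    977.2209     7,581.1558
Price P = Σ PV = 977.2209.
Macaulay duration = Σ(t·PV) / P = 7,581.1558 / 977.2209 = 7.75787 half-year periods.
In years: 7.75787 / 2 = 3.87894 years.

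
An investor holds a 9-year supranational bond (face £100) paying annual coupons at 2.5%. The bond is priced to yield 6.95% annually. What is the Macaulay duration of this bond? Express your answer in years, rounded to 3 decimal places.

Periodic yield y = 0.0695. Discount each cash flow and weight by its year:
  t   CF        PV=CF/(1+0.0695)^t    t·PV
  1         2.50         2.3375         2.3375
  2         2.50         2.1856         4.3713
  3         2.50         2.0436         6.1308
  4         2.50         1.9108         7.6432
  5         2.50         1.7866         8.9332
  6         2.50         1.6705        10.0232
  7         2.50         1.5620        10.9338
  8         2.50         1.4605        11.6838
  9       102.50        55.9882       503.8941
  Σ                     70.9454       565.9510
Price P = Σ PV = 70.9454.
Macaulay duration = Σ(t·PV) / P = 565.9510 / 70.9454 = 7.97727 years.

7.977 years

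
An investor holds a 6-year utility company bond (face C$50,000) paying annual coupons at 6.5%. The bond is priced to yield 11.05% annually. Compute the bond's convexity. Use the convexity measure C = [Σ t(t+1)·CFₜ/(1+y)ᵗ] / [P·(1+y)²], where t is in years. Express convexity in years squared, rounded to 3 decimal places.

26.965

With y = 0.1105:
  t   CF        PV=CF/(1+0.1105)^t    t·PV        t(t+1)·PV
  1     3,250.00     2,926.6096     2,926.6096       5,853.2193
  2     3,250.00     2,635.3981     5,270.7963      15,812.3888
  3     3,250.00     2,373.1636     7,119.4907      28,477.9628
  4     3,250.00     2,137.0226     8,548.0903      42,740.4514
  5     3,250.00     1,924.3787     9,621.8936      57,731.3617
  6    53,250.00    28,392.8008   170,356.8045   1,192,497.6317
  Σ                 40,389.3734   203,843.6851   1,343,113.0158
P = 40,389.3734.
Convexity = Σ t(t+1)·PV / [P·(1+y)²] = 1,343,113.0158 / (40,389.3734 × 1.233210) = 26.96549.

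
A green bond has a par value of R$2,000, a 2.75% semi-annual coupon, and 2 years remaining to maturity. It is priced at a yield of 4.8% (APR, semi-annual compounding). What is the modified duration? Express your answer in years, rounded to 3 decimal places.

Periodic yield y = 0.024. First find Macaulay duration:
  t   CF        PV=CF/(1+0.024)^t    t·PV
  1        27.50        26.8555        26.8555
  2        27.50        26.2260        52.4521
  3        27.50        25.6114        76.8341
  4     2,027.50     1,844.0005     7,376.0020
  Σ                  1,922.6934     7,532.1437
P = 1,922.6934; Macaulay duration = 7,532.1437 / 1,922.6934 = 3.91750 half-year periods = 1.95875 years.
Modified duration = D_Mac / (1 + y) = 1.95875 / 1.024 = 1.91284 years.

1.913 years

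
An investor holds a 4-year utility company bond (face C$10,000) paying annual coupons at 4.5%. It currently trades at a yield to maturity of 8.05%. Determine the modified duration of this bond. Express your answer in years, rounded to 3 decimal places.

Periodic yield y = 0.0805. First find Macaulay duration:
  t   CF        PV=CF/(1+0.0805)^t    t·PV
  1       450.00       416.4739       416.4739
  2       450.00       385.4455       770.8910
  3       450.00       356.7288     1,070.1865
  4    10,450.00     7,666.8542    30,667.4169
  Σ                  8,825.5024    32,924.9682
P = 8,825.5024; Macaulay duration = 32,924.9682 / 8,825.5024 = 3.73066 years.
Modified duration = D_Mac / (1 + y) = 3.73066 / 1.0805 = 3.45272 years.

3.453 years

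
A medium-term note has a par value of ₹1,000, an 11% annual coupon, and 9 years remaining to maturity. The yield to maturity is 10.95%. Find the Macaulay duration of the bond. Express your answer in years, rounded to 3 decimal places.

6.150 years

Periodic yield y = 0.1095. Discount each cash flow and weight by its year:
  t   CF        PV=CF/(1+0.1095)^t    t·PV
  1       110.00        99.1438        99.1438
  2       110.00        89.3590       178.7179
  3       110.00        80.5398       241.6195
  4       110.00        72.5911       290.3645
  5       110.00        65.4269       327.1344
  6       110.00        58.9697       353.8181
  7       110.00        53.1498       372.0485
  8       110.00        47.9043       383.2342
  9     1,110.00       435.6896     3,921.2066
  Σ                  1,002.7739     6,167.2875
Price P = Σ PV = 1,002.7739.
Macaulay duration = Σ(t·PV) / P = 6,167.2875 / 1,002.7739 = 6.15023 years.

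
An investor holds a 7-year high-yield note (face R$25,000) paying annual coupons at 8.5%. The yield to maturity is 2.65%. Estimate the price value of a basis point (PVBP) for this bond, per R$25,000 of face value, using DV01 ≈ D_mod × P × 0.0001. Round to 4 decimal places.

R$19.2871

Periodic yield y = 0.0265.
  t   CF        PV=CF/(1+0.0265)^t    t·PV
  1     2,125.00     2,070.1413     2,070.1413
  2     2,125.00     2,016.6987     4,033.3975
  3     2,125.00     1,964.6359     5,893.9077
  4     2,125.00     1,913.9171     7,655.6683
  5     2,125.00     1,864.5076     9,322.5382
  6     2,125.00     1,816.3737    10,898.2424
  7    27,125.00    22,586.9230   158,108.4608
  Σ                 34,233.1973   197,982.3561
P = 34,233.1973; D_Mac = 5.78334 yrs; D_mod = 5.63404 yrs.
DV01 ≈ 5.63404 × 34,233.1973 × 0.0001 = 19.287127.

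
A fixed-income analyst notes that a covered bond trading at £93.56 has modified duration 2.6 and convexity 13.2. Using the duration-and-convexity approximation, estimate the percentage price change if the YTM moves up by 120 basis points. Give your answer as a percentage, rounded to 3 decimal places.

Duration effect: -D_mod·Δy = -2.6 × (+0.012) = -0.031200
Convexity effect: ½·C·(Δy)² = 0.5 × 13.2 × (0.012)² = +0.0009504
ΔP/P ≈ -0.031200 + 0.0009504 = -0.0302496
= -3.02496%.

-3.025%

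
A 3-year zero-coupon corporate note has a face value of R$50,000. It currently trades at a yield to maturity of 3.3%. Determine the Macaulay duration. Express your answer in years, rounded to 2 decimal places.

3.00 years

A zero-coupon bond has a single cash flow at maturity, so its Macaulay duration equals its maturity: 3 years.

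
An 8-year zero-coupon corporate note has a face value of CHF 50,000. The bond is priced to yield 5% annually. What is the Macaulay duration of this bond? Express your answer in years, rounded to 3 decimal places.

A zero-coupon bond has a single cash flow at maturity, so its Macaulay duration equals its maturity: 8 years.

8.000 years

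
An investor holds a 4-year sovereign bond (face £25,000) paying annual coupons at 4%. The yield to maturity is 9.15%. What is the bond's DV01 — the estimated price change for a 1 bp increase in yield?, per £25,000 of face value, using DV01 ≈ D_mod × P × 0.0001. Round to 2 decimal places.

£7.16

Periodic yield y = 0.0915.
  t   CF        PV=CF/(1+0.0915)^t    t·PV
  1     1,000.00       916.1704       916.1704
  2     1,000.00       839.3682     1,678.7364
  3     1,000.00       769.0043     2,307.0130
  4    26,000.00    18,318.0141    73,272.0562
  Σ                 20,842.5570    78,173.9760
P = 20,842.5570; D_Mac = 3.75069 yrs; D_mod = 3.43627 yrs.
DV01 ≈ 3.43627 × 20,842.5570 × 0.0001 = 7.162068.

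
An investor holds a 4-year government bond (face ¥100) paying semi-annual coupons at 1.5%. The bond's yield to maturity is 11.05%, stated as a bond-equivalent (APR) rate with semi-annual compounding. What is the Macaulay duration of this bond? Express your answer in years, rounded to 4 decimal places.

3.8714 years

Periodic yield y = 0.05525. Discount each cash flow and weight by its period:
  t   CF        PV=CF/(1+0.05525)^t    t·PV
  1         0.75         0.7107         0.7107
  2         0.75         0.6735         1.3470
  3         0.75         0.6383         1.9148
  4         0.75         0.6048         2.4194
  5         0.75         0.5732         2.8659
  6         0.75         0.5432         3.2590
  7         0.75         0.5147         3.6031
  8       100.75        65.5243       524.1941
  Σ                     69.7827       540.3139
Price P = Σ PV = 69.7827.
Macaulay duration = Σ(t·PV) / P = 540.3139 / 69.7827 = 7.74281 half-year periods.
In years: 7.74281 / 2 = 3.87140 years.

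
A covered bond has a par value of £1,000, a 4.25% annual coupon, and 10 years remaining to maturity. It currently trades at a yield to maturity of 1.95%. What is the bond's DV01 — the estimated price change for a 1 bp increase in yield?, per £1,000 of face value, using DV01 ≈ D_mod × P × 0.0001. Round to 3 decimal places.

£1.009

Periodic yield y = 0.0195.
  t   CF        PV=CF/(1+0.0195)^t    t·PV
  1        42.50        41.6871        41.6871
  2        42.50        40.8898        81.7795
  3        42.50        40.1077       120.3230
  4        42.50        39.3405       157.3620
  5        42.50        38.5880       192.9402
  6        42.50        37.8500       227.0998
  7        42.50        37.1260       259.8821
  8        42.50        36.4159       291.3272
  9        42.50        35.7194       321.4744
  10    1,042.50       859.4166     8,594.1665
  Σ                  1,207.1410    10,288.0418
P = 1,207.1410; D_Mac = 8.52265 yrs; D_mod = 8.35964 yrs.
DV01 ≈ 8.35964 × 1,207.1410 × 0.0001 = 1.009126.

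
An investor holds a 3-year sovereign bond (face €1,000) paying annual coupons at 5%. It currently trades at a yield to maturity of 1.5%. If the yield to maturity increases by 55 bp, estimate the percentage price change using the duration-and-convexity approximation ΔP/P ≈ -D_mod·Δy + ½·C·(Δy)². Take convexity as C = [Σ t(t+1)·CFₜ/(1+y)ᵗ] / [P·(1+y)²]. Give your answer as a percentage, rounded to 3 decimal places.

-1.537%

With y = 0.015:
  t   CF        PV=CF/(1+0.015)^t    t·PV        t(t+1)·PV
  1        50.00        49.2611        49.2611          98.5222
  2        50.00        48.5331        97.0662         291.1985
  3     1,050.00     1,004.1328     3,012.3985      12,049.5941
  Σ                  1,101.9270     3,158.7258      12,439.3148
P = 1,101.9270; D_Mac = 2.86655 yrs; D_mod = 2.82418 yrs; C = 10.95750.
Duration effect: -2.82418 × (+0.0055) = -0.015533
Convexity effect: 0.5 × 10.95750 × (0.0055)² = +0.0001657
ΔP/P ≈ -0.015533 + 0.0001657 = -0.015367 = -1.5367%.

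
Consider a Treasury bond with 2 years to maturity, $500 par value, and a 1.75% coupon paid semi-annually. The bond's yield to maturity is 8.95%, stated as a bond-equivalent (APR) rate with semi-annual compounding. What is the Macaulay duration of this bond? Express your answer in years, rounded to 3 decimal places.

1.972 years

Periodic yield y = 0.04475. Discount each cash flow and weight by its period:
  t   CF        PV=CF/(1+0.04475)^t    t·PV
  1        4.375         4.1876         4.1876
  2        4.375         4.0082         8.0165
  3        4.375         3.8366        11.5097
  4      504.375       423.3544     1,693.4174
  Σ                    435.3867     1,717.1312
Price P = Σ PV = 435.3867.
Macaulay duration = Σ(t·PV) / P = 1,717.1312 / 435.3867 = 3.94392 half-year periods.
In years: 3.94392 / 2 = 1.97196 years.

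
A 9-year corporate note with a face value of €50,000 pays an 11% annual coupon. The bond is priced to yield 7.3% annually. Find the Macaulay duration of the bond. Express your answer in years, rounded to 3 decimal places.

6.447 years

Periodic yield y = 0.073. Discount each cash flow and weight by its year:
  t   CF        PV=CF/(1+0.073)^t    t·PV
  1     5,500.00     5,125.8155     5,125.8155
  2     5,500.00     4,777.0880     9,554.1761
  3     5,500.00     4,452.0858    13,356.2573
  4     5,500.00     4,149.1946    16,596.7783
  5     5,500.00     3,866.9101    19,334.5507
  6     5,500.00     3,603.8305    21,622.9831
  7     5,500.00     3,358.6491    23,510.5439
  8     5,500.00     3,130.1483    25,041.1864
  9    55,500.00    29,437.1313   264,934.1820
  Σ                 61,900.8533   399,076.4732
Price P = Σ PV = 61,900.8533.
Macaulay duration = Σ(t·PV) / P = 399,076.4732 / 61,900.8533 = 6.44703 years.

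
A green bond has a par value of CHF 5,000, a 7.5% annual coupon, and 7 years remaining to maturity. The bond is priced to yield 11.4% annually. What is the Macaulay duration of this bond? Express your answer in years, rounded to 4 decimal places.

5.5390 years

Periodic yield y = 0.114. Discount each cash flow and weight by its year:
  t   CF        PV=CF/(1+0.114)^t    t·PV
  1       375.00       336.6248       336.6248
  2       375.00       302.1766       604.3533
  3       375.00       271.2537       813.7611
  4       375.00       243.4953       973.9810
  5       375.00       218.5774     1,092.8871
  6       375.00       196.2095     1,177.2572
  7     5,375.00     2,524.5393    17,671.7750
  Σ                  4,092.8766    22,670.6396
Price P = Σ PV = 4,092.8766.
Macaulay duration = Σ(t·PV) / P = 22,670.6396 / 4,092.8766 = 5.53905 years.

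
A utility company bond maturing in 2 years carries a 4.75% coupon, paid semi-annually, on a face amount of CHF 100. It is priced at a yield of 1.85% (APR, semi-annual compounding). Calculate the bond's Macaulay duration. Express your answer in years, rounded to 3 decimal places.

1.934 years

Periodic yield y = 0.00925. Discount each cash flow and weight by its period:
  t   CF        PV=CF/(1+0.00925)^t    t·PV
  1        2.375         2.3532         2.3532
  2        2.375         2.3317         4.6633
  3        2.375         2.3103         6.9309
  4      102.375        98.6731       394.6925
  Σ                    105.6683       408.6399
Price P = Σ PV = 105.6683.
Macaulay duration = Σ(t·PV) / P = 408.6399 / 105.6683 = 3.86719 half-year periods.
In years: 3.86719 / 2 = 1.93360 years.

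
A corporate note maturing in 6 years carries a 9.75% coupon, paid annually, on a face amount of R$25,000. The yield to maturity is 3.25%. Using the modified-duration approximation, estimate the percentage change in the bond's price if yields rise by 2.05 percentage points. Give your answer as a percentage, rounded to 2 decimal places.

Periodic yield y = 0.0325. Modified duration first:
  t   CF        PV=CF/(1+0.0325)^t    t·PV
  1     2,437.50     2,360.7748     2,360.7748
  2     2,437.50     2,286.4647     4,572.9294
  3     2,437.50     2,214.4937     6,643.4810
  4     2,437.50     2,144.7881     8,579.1522
  5     2,437.50     2,077.2766    10,386.3829
  6    27,437.50    22,646.6608   135,879.9649
  Σ                 33,730.4586   168,422.6852
P = 33,730.4586; D_Mac = 4.99319 yrs; D_mod = 4.99319/(1+0.0325) = 4.83602 yrs.
ΔP/P ≈ -D_mod · Δy = -4.83602 × (+0.0205) = -0.099138 = -9.9138%.

-9.91%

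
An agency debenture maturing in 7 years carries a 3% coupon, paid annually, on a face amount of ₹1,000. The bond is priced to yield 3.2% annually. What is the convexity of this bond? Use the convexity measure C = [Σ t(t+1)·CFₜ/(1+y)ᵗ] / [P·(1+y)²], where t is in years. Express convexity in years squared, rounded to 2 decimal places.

46.74

With y = 0.032:
  t   CF        PV=CF/(1+0.032)^t    t·PV        t(t+1)·PV
  1        30.00        29.0698        29.0698          58.1395
  2        30.00        28.1684        56.3368         169.0103
  3        30.00        27.2949        81.8848         327.5393
  4        30.00        26.4486       105.7943         528.9717
  5        30.00        25.6285       128.1424         768.8543
  6        30.00        24.8338       149.0028       1,043.0193
  7     1,030.00       826.1889     5,783.3221      46,266.5771
  Σ                    987.6328     6,333.5530      49,162.1115
P = 987.6328.
Convexity = Σ t(t+1)·PV / [P·(1+y)²] = 49,162.1115 / (987.6328 × 1.065024) = 46.73859.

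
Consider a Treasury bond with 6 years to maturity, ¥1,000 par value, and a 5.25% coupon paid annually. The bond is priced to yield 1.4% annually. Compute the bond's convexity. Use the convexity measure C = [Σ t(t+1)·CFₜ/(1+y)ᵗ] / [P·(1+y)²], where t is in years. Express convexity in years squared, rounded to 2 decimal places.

35.19

With y = 0.014:
  t   CF        PV=CF/(1+0.014)^t    t·PV        t(t+1)·PV
  1        52.50        51.7751        51.7751         103.5503
  2        52.50        51.0603       102.1206         306.3618
  3        52.50        50.3553       151.0660         604.2639
  4        52.50        49.6601       198.6404         993.2018
  5        52.50        48.9744       244.8722       1,469.2334
  6     1,052.50       968.2653     5,809.5919      40,667.1432
  Σ                  1,220.0906     6,558.0662      44,143.7544
P = 1,220.0906.
Convexity = Σ t(t+1)·PV / [P·(1+y)²] = 44,143.7544 / (1,220.0906 × 1.028196) = 35.18854.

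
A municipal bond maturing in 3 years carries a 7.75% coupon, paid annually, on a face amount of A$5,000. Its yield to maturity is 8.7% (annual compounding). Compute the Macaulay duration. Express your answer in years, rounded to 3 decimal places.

Periodic yield y = 0.087. Discount each cash flow and weight by its year:
  t   CF        PV=CF/(1+0.087)^t    t·PV
  1       387.50       356.4857       356.4857
  2       387.50       327.9538       655.9075
  3     5,387.50     4,194.6782    12,584.0347
  Σ                  4,879.1177    13,596.4279
Price P = Σ PV = 4,879.1177.
Macaulay duration = Σ(t·PV) / P = 13,596.4279 / 4,879.1177 = 2.78666 years.

2.787 years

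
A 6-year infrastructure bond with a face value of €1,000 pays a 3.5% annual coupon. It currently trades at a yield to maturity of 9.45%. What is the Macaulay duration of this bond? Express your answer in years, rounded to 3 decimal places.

5.419 years

Periodic yield y = 0.0945. Discount each cash flow and weight by its year:
  t   CF        PV=CF/(1+0.0945)^t    t·PV
  1        35.00        31.9781        31.9781
  2        35.00        29.2171        58.4341
  3        35.00        26.6944        80.0833
  4        35.00        24.3896        97.5585
  5        35.00        22.2838       111.4190
  6     1,035.00       602.0683     3,612.4097
  Σ                    736.6313     3,991.8827
Price P = Σ PV = 736.6313.
Macaulay duration = Σ(t·PV) / P = 3,991.8827 / 736.6313 = 5.41911 years.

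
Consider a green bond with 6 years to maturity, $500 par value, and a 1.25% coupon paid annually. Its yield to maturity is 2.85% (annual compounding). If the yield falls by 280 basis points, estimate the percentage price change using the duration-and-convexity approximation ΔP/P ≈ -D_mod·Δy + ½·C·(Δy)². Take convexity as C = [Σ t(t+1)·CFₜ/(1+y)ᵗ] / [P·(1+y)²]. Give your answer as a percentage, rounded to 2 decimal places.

With y = 0.0285:
  t   CF        PV=CF/(1+0.0285)^t    t·PV        t(t+1)·PV
  1         6.25         6.0768         6.0768          12.1536
  2         6.25         5.9084        11.8168          35.4505
  3         6.25         5.7447        17.2341          68.9364
  4         6.25         5.5855        22.3420         111.7102
  5         6.25         5.4307        27.1537         162.9220
  6       506.25       427.7000     2,566.2001      17,963.4004
  Σ                    456.4462     2,650.8235      18,354.5731
P = 456.4462; D_Mac = 5.80753 yrs; D_mod = 5.64660 yrs; C = 38.01422.
Duration effect: -5.64660 × (-0.028) = +0.158105
Convexity effect: 0.5 × 38.01422 × (-0.028)² = +0.0149016
ΔP/P ≈ +0.158105 + 0.0149016 = +0.173006 = +17.3006%.

+17.30%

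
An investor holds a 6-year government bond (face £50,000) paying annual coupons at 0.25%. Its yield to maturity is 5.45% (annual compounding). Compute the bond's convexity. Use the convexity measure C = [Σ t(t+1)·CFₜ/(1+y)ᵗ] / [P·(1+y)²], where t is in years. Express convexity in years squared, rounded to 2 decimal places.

With y = 0.0545:
  t   CF        PV=CF/(1+0.0545)^t    t·PV        t(t+1)·PV
  1       125.00       118.5396       118.5396         237.0792
  2       125.00       112.4131       224.8262         674.4785
  3       125.00       106.6032       319.8096       1,279.2385
  4       125.00       101.0936       404.3744       2,021.8721
  5       125.00        95.8688       479.3438       2,876.0627
  6    50,125.00    36,456.4924   218,738.9543   1,531,172.6799
  Σ                 36,991.0106   220,285.8478   1,538,261.4108
P = 36,991.0106.
Convexity = Σ t(t+1)·PV / [P·(1+y)²] = 1,538,261.4108 / (36,991.0106 × 1.111970) = 37.39735.

37.40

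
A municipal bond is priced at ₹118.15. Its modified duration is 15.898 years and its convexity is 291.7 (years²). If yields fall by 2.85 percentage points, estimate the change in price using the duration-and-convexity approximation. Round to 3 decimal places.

+₹67.530

Duration effect: -D_mod·Δy = -15.898 × (-0.0285) = +0.453093
Convexity effect: ½·C·(Δy)² = 0.5 × 291.7 × (-0.0285)² = +0.1184666625
ΔP/P ≈ +0.453093 + 0.1184666625 = +0.5715596625
ΔP ≈ 118.15 × (+0.5715596625) = +67.529774124375.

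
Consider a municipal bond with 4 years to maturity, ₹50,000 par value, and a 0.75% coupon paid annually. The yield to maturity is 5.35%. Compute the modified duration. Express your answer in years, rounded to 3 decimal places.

Periodic yield y = 0.0535. First find Macaulay duration:
  t   CF        PV=CF/(1+0.0535)^t    t·PV
  1       375.00       355.9563       355.9563
  2       375.00       337.8798       675.7595
  3       375.00       320.7212       962.1636
  4    50,375.00    40,895.6297   163,582.5187
  Σ                 41,910.1870   165,576.3981
P = 41,910.1870; Macaulay duration = 165,576.3981 / 41,910.1870 = 3.95074 years.
Modified duration = D_Mac / (1 + y) = 3.95074 / 1.0535 = 3.75011 years.

3.750 years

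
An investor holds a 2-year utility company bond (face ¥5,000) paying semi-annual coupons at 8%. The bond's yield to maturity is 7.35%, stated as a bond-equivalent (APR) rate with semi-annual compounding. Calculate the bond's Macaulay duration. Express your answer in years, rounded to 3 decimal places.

Periodic yield y = 0.03675. Discount each cash flow and weight by its period:
  t   CF        PV=CF/(1+0.03675)^t    t·PV
  1       200.00       192.9105       192.9105
  2       200.00       186.0724       372.1448
  3       200.00       179.4766       538.4298
  4     5,200.00     4,500.9809    18,003.9235
  Σ                  5,059.4404    19,107.4086
Price P = Σ PV = 5,059.4404.
Macaulay duration = Σ(t·PV) / P = 19,107.4086 / 5,059.4404 = 3.77659 half-year periods.
In years: 3.77659 / 2 = 1.88829 years.

1.888 years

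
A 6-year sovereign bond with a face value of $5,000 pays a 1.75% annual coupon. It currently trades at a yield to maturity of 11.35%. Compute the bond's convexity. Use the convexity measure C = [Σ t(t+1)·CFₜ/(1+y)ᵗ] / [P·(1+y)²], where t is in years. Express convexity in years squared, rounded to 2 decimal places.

31.32

With y = 0.1135:
  t   CF        PV=CF/(1+0.1135)^t    t·PV        t(t+1)·PV
  1        87.50        78.5811        78.5811         157.1621
  2        87.50        70.5712       141.1424         423.4273
  3        87.50        63.3778       190.1335         760.5340
  4        87.50        56.9177       227.6707       1,138.3535
  5        87.50        51.1160       255.5800       1,533.4803
  6     5,087.50     2,669.0892    16,014.5354     112,101.7480
  Σ                  2,989.6530    16,907.6432     116,114.7052
P = 2,989.6530.
Convexity = Σ t(t+1)·PV / [P·(1+y)²] = 116,114.7052 / (2,989.6530 × 1.239882) = 31.32463.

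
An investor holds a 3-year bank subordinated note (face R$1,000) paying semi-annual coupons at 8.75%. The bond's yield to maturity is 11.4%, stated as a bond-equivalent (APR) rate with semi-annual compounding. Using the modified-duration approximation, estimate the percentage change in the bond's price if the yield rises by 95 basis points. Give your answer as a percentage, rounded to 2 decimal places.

-2.42%

Periodic yield y = 0.057. Modified duration first:
  t   CF        PV=CF/(1+0.057)^t    t·PV
  1        43.75        41.3907        41.3907
  2        43.75        39.1587        78.3174
  3        43.75        37.0470       111.1410
  4        43.75        35.0492       140.1968
  5        43.75        33.1591       165.7956
  6     1,043.75       748.4220     4,490.5322
  Σ                    934.2268     5,027.3738
P = 934.2268; D_Mac = 5.38132 half-year periods = 2.69066 yrs; D_mod = 2.69066/(1+0.057) = 2.54556 yrs.
ΔP/P ≈ -D_mod · Δy = -2.54556 × (+0.0095) = -0.024183 = -2.4183%.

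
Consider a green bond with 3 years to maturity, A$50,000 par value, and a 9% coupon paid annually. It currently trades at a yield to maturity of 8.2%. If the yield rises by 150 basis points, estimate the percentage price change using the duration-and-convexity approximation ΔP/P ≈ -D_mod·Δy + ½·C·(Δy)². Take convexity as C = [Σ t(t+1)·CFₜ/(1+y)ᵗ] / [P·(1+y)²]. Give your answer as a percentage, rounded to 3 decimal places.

-3.725%

With y = 0.082:
  t   CF        PV=CF/(1+0.082)^t    t·PV        t(t+1)·PV
  1     4,500.00     4,158.9649     4,158.9649       8,317.9298
  2     4,500.00     3,843.7753     7,687.5506      23,062.6518
  3    54,500.00    43,024.3898   129,073.1695     516,292.6780
  Σ                 51,027.1300   140,919.6850     547,673.2596
P = 51,027.1300; D_Mac = 2.76166 yrs; D_mod = 2.55237 yrs; C = 9.16782.
Duration effect: -2.55237 × (+0.015) = -0.038286
Convexity effect: 0.5 × 9.16782 × (0.015)² = +0.0010314
ΔP/P ≈ -0.038286 + 0.0010314 = -0.037254 = -3.7254%.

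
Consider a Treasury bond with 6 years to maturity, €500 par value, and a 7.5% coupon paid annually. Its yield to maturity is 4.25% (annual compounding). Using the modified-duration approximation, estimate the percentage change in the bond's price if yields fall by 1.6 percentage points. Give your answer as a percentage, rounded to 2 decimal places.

+7.87%

Periodic yield y = 0.0425. Modified duration first:
  t   CF        PV=CF/(1+0.0425)^t    t·PV
  1        37.50        35.9712        35.9712
  2        37.50        34.5048        69.0095
  3        37.50        33.0981        99.2943
  4        37.50        31.7488       126.9951
  5        37.50        30.4545       152.2723
  6       537.50       418.7184     2,512.3106
  Σ                    584.4958     2,995.8531
P = 584.4958; D_Mac = 5.12553 yrs; D_mod = 5.12553/(1+0.0425) = 4.91658 yrs.
ΔP/P ≈ -D_mod · Δy = -4.91658 × (-0.016) = +0.078665 = +7.8665%.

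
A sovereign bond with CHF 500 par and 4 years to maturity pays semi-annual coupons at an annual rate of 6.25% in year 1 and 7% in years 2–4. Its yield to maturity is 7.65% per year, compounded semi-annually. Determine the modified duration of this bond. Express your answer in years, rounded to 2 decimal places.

3.44 years

Periodic yield y = 0.03825. First find Macaulay duration:
  t   CF        PV=CF/(1+0.03825)^t    t·PV
  1       15.625        15.0494        15.0494
  2       15.625        14.4949        28.9899
  3       17.500        15.6362        46.9087
  4       17.500        15.0602        60.2407
  5       17.500        14.5054        72.5268
  6       17.500        13.9710        83.8258
  7       17.500        13.4563        94.1938
  8      517.500       383.2612     3,066.0895
  Σ                    485.4345     3,467.8245
P = 485.4345; Macaulay duration = 3,467.8245 / 485.4345 = 7.14375 half-year periods = 3.57188 years.
Modified duration = D_Mac / (1 + y) = 3.57188 / 1.03825 = 3.44029 years.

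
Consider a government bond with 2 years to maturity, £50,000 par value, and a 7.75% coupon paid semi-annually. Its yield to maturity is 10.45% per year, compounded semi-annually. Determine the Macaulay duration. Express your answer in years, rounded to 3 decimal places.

1.888 years

Periodic yield y = 0.05225. Discount each cash flow and weight by its period:
  t   CF        PV=CF/(1+0.05225)^t    t·PV
  1     1,937.50     1,841.2925     1,841.2925
  2     1,937.50     1,749.8622     3,499.7243
  3     1,937.50     1,662.9719     4,988.9157
  4    51,937.50    42,364.8139   169,459.2558
  Σ                 47,618.9405   179,789.1883
Price P = Σ PV = 47,618.9405.
Macaulay duration = Σ(t·PV) / P = 179,789.1883 / 47,618.9405 = 3.77558 half-year periods.
In years: 3.77558 / 2 = 1.88779 years.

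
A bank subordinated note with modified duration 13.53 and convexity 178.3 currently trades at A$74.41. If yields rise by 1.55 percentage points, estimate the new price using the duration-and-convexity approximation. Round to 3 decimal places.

A$60.399

Duration effect: -D_mod·Δy = -13.53 × (+0.0155) = -0.209715
Convexity effect: ½·C·(Δy)² = 0.5 × 178.3 × (0.0155)² = +0.0214182875
ΔP/P ≈ -0.209715 + 0.0214182875 = -0.1882967125
New price ≈ 74.41 × (1 - 0.1882967125) = 60.398841622875.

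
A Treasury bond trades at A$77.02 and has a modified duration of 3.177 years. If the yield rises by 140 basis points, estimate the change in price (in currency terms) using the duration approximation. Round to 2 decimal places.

-A$3.43

Duration approximation: ΔP/P ≈ -D_mod · Δy = -3.177 × (+0.014) = -0.044478.
ΔP ≈ 77.02 × (-0.044478) = -3.42569556.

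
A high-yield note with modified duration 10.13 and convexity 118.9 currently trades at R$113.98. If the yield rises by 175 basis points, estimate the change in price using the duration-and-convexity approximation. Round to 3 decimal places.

Duration effect: -D_mod·Δy = -10.13 × (+0.0175) = -0.177275
Convexity effect: ½·C·(Δy)² = 0.5 × 118.9 × (0.0175)² = +0.0182065625
ΔP/P ≈ -0.177275 + 0.0182065625 = -0.1590684375
ΔP ≈ 113.98 × (-0.1590684375) = -18.13062050625.

-R$18.131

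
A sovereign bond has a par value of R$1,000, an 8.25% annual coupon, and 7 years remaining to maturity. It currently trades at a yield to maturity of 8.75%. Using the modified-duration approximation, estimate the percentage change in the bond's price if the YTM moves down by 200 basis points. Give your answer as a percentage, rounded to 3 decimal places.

Periodic yield y = 0.0875. Modified duration first:
  t   CF        PV=CF/(1+0.0875)^t    t·PV
  1        82.50        75.8621        75.8621
  2        82.50        69.7582       139.5164
  3        82.50        64.1455       192.4365
  4        82.50        58.9844       235.9374
  5        82.50        54.2385       271.1925
  6        82.50        49.8745       299.2469
  7     1,082.50       601.7596     4,212.3174
  Σ                    974.6227     5,426.5092
P = 974.6227; D_Mac = 5.56780 yrs; D_mod = 5.56780/(1+0.0875) = 5.11982 yrs.
ΔP/P ≈ -D_mod · Δy = -5.11982 × (-0.02) = +0.102396 = +10.2396%.

+10.240%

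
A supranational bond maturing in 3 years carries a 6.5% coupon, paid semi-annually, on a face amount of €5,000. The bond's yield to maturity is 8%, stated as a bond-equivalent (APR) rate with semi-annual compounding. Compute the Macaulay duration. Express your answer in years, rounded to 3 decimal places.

2.768 years

Periodic yield y = 0.04. Discount each cash flow and weight by its period:
  t   CF        PV=CF/(1+0.04)^t    t·PV
  1       162.50       156.2500       156.2500
  2       162.50       150.2404       300.4808
  3       162.50       144.4619       433.3857
  4       162.50       138.9057       555.6227
  5       162.50       133.5632       667.8158
  6     5,162.50     4,079.9987    24,479.9924
  Σ                  4,803.4199    26,593.5474
Price P = Σ PV = 4,803.4199.
Macaulay duration = Σ(t·PV) / P = 26,593.5474 / 4,803.4199 = 5.53638 half-year periods.
In years: 5.53638 / 2 = 2.76819 years.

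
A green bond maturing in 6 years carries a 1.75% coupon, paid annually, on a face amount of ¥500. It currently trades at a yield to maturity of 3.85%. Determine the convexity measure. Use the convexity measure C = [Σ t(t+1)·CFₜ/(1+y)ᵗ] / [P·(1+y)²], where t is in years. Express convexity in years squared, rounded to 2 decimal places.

With y = 0.0385:
  t   CF        PV=CF/(1+0.0385)^t    t·PV        t(t+1)·PV
  1         8.75         8.4256         8.4256          16.8512
  2         8.75         8.1133        16.2265          48.6795
  3         8.75         7.8125        23.4374          93.7497
  4         8.75         7.5228        30.0914         150.4569
  5         8.75         7.2440        36.2198         217.3186
  6       508.75       405.5696     2,433.4177      17,033.9241
  Σ                    444.6878     2,547.8184      17,560.9799
P = 444.6878.
Convexity = Σ t(t+1)·PV / [P·(1+y)²] = 17,560.9799 / (444.6878 × 1.078482) = 36.61682.

36.62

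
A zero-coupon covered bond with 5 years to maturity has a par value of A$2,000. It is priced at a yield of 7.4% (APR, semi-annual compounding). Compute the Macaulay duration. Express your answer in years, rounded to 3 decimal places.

5.000 years

A zero-coupon bond has a single cash flow at maturity, so its Macaulay duration equals its maturity: 5 years.
(Equivalently: 10 semi-annual periods ÷ 2 = 5 years.)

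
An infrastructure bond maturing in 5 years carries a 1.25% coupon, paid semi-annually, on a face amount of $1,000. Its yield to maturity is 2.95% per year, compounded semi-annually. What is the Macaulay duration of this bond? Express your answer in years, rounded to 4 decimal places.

Periodic yield y = 0.01475. Discount each cash flow and weight by its period:
  t   CF        PV=CF/(1+0.01475)^t    t·PV
  1         6.25         6.1592         6.1592
  2         6.25         6.0696        12.1393
  3         6.25         5.9814        17.9442
  4         6.25         5.8945        23.5778
  5         6.25         5.8088        29.0439
  6         6.25         5.7243        34.3461
  7         6.25         5.6411        39.4880
  8         6.25         5.5591        44.4731
  9         6.25         5.4783        49.3050
  10    1,006.25       869.1911     8,691.9115
  Σ                    921.5075     8,948.3879
Price P = Σ PV = 921.5075.
Macaulay duration = Σ(t·PV) / P = 8,948.3879 / 921.5075 = 9.71060 half-year periods.
In years: 9.71060 / 2 = 4.85530 years.

4.8553 years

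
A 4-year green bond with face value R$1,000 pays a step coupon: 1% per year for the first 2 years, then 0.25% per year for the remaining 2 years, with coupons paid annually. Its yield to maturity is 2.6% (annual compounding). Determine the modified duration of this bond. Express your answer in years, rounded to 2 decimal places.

Periodic yield y = 0.026. First find Macaulay duration:
  t   CF        PV=CF/(1+0.026)^t    t·PV
  1        10.00         9.7466         9.7466
  2        10.00         9.4996        18.9992
  3         2.50         2.3147         6.9442
  4     1,002.50       904.6799     3,618.7196
  Σ                    926.2408     3,654.4095
P = 926.2408; Macaulay duration = 3,654.4095 / 926.2408 = 3.94542 years.
Modified duration = D_Mac / (1 + y) = 3.94542 / 1.026 = 3.84544 years.

3.85 years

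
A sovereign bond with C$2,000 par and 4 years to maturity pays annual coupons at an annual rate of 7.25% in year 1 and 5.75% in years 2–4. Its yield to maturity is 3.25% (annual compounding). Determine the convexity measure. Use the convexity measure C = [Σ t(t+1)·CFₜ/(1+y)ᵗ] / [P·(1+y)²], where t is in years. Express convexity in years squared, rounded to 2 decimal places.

With y = 0.0325:
  t   CF        PV=CF/(1+0.0325)^t    t·PV        t(t+1)·PV
  1       145.00       140.4358       140.4358         280.8717
  2       115.00       107.8742       215.7485         647.2454
  3       115.00       104.4787       313.4360       1,253.7441
  4     2,115.00     1,861.0161     7,444.0644      37,220.3220
  Σ                  2,213.8048     8,113.6847      39,402.1832
P = 2,213.8048.
Convexity = Σ t(t+1)·PV / [P·(1+y)²] = 39,402.1832 / (2,213.8048 × 1.066056) = 16.69555.

16.70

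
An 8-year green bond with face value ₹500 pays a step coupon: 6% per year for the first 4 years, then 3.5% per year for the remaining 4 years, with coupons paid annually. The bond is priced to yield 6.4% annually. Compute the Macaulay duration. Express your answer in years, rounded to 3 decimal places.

6.573 years

Periodic yield y = 0.064. Discount each cash flow and weight by its year:
  t   CF        PV=CF/(1+0.064)^t    t·PV
  1        30.00        28.1955        28.1955
  2        30.00        26.4995        52.9990
  3        30.00        24.9056        74.7167
  4        30.00        23.4075        93.6299
  5        17.50        12.8331        64.1653
  6        17.50        12.0611        72.3668
  7        17.50        11.3357        79.3496
  8       517.50       315.0484     2,520.3875
  Σ                    454.2863     2,985.8103
Price P = Σ PV = 454.2863.
Macaulay duration = Σ(t·PV) / P = 2,985.8103 / 454.2863 = 6.57253 years.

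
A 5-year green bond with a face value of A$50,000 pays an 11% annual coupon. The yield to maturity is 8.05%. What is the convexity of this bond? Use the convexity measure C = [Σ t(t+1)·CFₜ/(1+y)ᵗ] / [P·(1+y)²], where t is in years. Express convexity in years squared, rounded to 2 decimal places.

19.96

With y = 0.0805:
  t   CF        PV=CF/(1+0.0805)^t    t·PV        t(t+1)·PV
  1     5,500.00     5,090.2360     5,090.2360      10,180.4720
  2     5,500.00     4,711.0005     9,422.0009      28,266.0028
  3     5,500.00     4,360.0189    13,080.0568      52,320.2273
  4     5,500.00     4,035.1864    16,140.7457      80,703.7286
  5    55,500.00    37,685.0527   188,425.2635   1,130,551.5812
  Σ                 55,881.4945   232,158.3030   1,302,022.0119
P = 55,881.4945.
Convexity = Σ t(t+1)·PV / [P·(1+y)²] = 1,302,022.0119 / (55,881.4945 × 1.167480) = 19.95725.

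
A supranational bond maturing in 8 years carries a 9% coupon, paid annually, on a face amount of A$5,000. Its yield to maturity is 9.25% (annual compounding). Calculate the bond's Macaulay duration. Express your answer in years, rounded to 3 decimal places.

Periodic yield y = 0.0925. Discount each cash flow and weight by its year:
  t   CF        PV=CF/(1+0.0925)^t    t·PV
  1       450.00       411.8993       411.8993
  2       450.00       377.0245       754.0491
  3       450.00       345.1026     1,035.3077
  4       450.00       315.8833     1,263.5334
  5       450.00       289.1381     1,445.6904
  6       450.00       264.6573     1,587.9437
  7       450.00       242.2492     1,695.7446
  8     5,450.00     2,685.4986    21,483.9891
  Σ                  4,931.4530    29,678.1572
Price P = Σ PV = 4,931.4530.
Macaulay duration = Σ(t·PV) / P = 29,678.1572 / 4,931.4530 = 6.01814 years.

6.018 years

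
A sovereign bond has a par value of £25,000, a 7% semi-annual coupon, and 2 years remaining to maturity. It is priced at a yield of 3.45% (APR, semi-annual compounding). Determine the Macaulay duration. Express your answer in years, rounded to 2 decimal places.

1.90 years

Periodic yield y = 0.01725. Discount each cash flow and weight by its period:
  t   CF        PV=CF/(1+0.01725)^t    t·PV
  1       875.00       860.1622       860.1622
  2       875.00       845.5760     1,691.1520
  3       875.00       831.2372     2,493.7115
  4    25,875.00    24,164.0410    96,656.1641
  Σ                 26,701.0164   101,701.1899
Price P = Σ PV = 26,701.0164.
Macaulay duration = Σ(t·PV) / P = 101,701.1899 / 26,701.0164 = 3.80889 half-year periods.
In years: 3.80889 / 2 = 1.90444 years.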